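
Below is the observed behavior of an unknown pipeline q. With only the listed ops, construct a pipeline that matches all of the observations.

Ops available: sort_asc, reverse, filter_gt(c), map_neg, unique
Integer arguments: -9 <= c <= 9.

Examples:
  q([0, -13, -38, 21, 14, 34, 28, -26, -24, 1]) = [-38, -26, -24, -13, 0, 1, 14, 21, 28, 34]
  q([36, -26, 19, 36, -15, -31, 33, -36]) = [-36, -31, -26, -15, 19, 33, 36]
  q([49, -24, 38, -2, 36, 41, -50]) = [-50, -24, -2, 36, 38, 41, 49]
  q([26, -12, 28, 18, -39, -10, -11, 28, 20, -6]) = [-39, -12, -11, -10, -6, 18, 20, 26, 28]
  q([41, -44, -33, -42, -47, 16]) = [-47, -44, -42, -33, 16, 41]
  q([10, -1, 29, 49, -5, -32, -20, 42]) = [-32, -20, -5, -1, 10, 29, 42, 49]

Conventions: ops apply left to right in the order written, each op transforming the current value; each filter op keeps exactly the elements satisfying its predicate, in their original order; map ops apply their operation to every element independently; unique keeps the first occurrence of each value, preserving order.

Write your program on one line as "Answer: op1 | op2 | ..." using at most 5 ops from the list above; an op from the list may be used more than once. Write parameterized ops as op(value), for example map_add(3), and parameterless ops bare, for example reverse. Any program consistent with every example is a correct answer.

map_neg | sort_asc | map_neg | sort_asc | unique

Check, running the answer program on each example:
  [0, -13, -38, 21, 14, 34, 28, -26, -24, 1] -> [0, 13, 38, -21, -14, -34, -28, 26, 24, -1] -> [-34, -28, -21, -14, -1, 0, 13, 24, 26, 38] -> [34, 28, 21, 14, 1, 0, -13, -24, -26, -38] -> [-38, -26, -24, -13, 0, 1, 14, 21, 28, 34] -> [-38, -26, -24, -13, 0, 1, 14, 21, 28, 34]
  [36, -26, 19, 36, -15, -31, 33, -36] -> [-36, 26, -19, -36, 15, 31, -33, 36] -> [-36, -36, -33, -19, 15, 26, 31, 36] -> [36, 36, 33, 19, -15, -26, -31, -36] -> [-36, -31, -26, -15, 19, 33, 36, 36] -> [-36, -31, -26, -15, 19, 33, 36]
  [49, -24, 38, -2, 36, 41, -50] -> [-49, 24, -38, 2, -36, -41, 50] -> [-49, -41, -38, -36, 2, 24, 50] -> [49, 41, 38, 36, -2, -24, -50] -> [-50, -24, -2, 36, 38, 41, 49] -> [-50, -24, -2, 36, 38, 41, 49]
  [26, -12, 28, 18, -39, -10, -11, 28, 20, -6] -> [-26, 12, -28, -18, 39, 10, 11, -28, -20, 6] -> [-28, -28, -26, -20, -18, 6, 10, 11, 12, 39] -> [28, 28, 26, 20, 18, -6, -10, -11, -12, -39] -> [-39, -12, -11, -10, -6, 18, 20, 26, 28, 28] -> [-39, -12, -11, -10, -6, 18, 20, 26, 28]
  [41, -44, -33, -42, -47, 16] -> [-41, 44, 33, 42, 47, -16] -> [-41, -16, 33, 42, 44, 47] -> [41, 16, -33, -42, -44, -47] -> [-47, -44, -42, -33, 16, 41] -> [-47, -44, -42, -33, 16, 41]
  [10, -1, 29, 49, -5, -32, -20, 42] -> [-10, 1, -29, -49, 5, 32, 20, -42] -> [-49, -42, -29, -10, 1, 5, 20, 32] -> [49, 42, 29, 10, -1, -5, -20, -32] -> [-32, -20, -5, -1, 10, 29, 42, 49] -> [-32, -20, -5, -1, 10, 29, 42, 49]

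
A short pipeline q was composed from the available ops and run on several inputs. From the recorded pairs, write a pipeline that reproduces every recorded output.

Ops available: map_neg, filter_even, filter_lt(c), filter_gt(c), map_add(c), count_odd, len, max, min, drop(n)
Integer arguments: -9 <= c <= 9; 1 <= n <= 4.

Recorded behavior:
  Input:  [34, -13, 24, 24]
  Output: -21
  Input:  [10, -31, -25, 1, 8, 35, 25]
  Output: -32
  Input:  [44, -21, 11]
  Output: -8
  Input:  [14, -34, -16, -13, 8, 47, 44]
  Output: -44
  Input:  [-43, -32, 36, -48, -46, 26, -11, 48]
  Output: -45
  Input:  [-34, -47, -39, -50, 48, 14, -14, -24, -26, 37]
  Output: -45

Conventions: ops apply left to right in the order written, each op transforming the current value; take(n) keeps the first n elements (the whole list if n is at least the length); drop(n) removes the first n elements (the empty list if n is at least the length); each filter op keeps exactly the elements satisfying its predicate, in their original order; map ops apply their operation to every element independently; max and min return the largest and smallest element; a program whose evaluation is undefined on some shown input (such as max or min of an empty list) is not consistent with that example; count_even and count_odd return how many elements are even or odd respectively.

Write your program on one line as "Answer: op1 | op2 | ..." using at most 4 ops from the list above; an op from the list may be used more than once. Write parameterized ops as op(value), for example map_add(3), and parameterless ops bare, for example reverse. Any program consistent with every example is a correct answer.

map_add(-3) | map_neg | drop(1) | min

Check, running the answer program on each example:
  [34, -13, 24, 24] -> [31, -16, 21, 21] -> [-31, 16, -21, -21] -> [16, -21, -21] -> -21
  [10, -31, -25, 1, 8, 35, 25] -> [7, -34, -28, -2, 5, 32, 22] -> [-7, 34, 28, 2, -5, -32, -22] -> [34, 28, 2, -5, -32, -22] -> -32
  [44, -21, 11] -> [41, -24, 8] -> [-41, 24, -8] -> [24, -8] -> -8
  [14, -34, -16, -13, 8, 47, 44] -> [11, -37, -19, -16, 5, 44, 41] -> [-11, 37, 19, 16, -5, -44, -41] -> [37, 19, 16, -5, -44, -41] -> -44
  [-43, -32, 36, -48, -46, 26, -11, 48] -> [-46, -35, 33, -51, -49, 23, -14, 45] -> [46, 35, -33, 51, 49, -23, 14, -45] -> [35, -33, 51, 49, -23, 14, -45] -> -45
  [-34, -47, -39, -50, 48, 14, -14, -24, -26, 37] -> [-37, -50, -42, -53, 45, 11, -17, -27, -29, 34] -> [37, 50, 42, 53, -45, -11, 17, 27, 29, -34] -> [50, 42, 53, -45, -11, 17, 27, 29, -34] -> -45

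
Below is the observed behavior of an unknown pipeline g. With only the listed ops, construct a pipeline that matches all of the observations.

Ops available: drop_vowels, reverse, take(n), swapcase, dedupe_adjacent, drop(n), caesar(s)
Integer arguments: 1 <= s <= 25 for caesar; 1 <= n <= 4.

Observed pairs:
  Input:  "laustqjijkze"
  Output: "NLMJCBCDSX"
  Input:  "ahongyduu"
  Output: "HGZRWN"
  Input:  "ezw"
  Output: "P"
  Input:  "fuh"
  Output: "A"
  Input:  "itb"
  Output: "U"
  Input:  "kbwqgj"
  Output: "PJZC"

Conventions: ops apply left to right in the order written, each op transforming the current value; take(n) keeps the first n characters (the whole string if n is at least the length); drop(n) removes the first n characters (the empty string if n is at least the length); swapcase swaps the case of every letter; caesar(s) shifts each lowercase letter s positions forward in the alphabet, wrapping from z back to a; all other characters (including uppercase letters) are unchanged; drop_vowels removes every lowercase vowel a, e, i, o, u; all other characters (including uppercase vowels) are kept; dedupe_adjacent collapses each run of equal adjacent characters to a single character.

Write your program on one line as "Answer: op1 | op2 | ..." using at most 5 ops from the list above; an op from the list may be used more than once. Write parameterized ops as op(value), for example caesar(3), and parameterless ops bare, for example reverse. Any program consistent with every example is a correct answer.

caesar(19) | swapcase | dedupe_adjacent | drop(2)

Check, running the answer program on each example:
  "laustqjijkze" -> "etnlmjcbcdsx" -> "ETNLMJCBCDSX" -> "ETNLMJCBCDSX" -> "NLMJCBCDSX"
  "ahongyduu" -> "tahgzrwnn" -> "TAHGZRWNN" -> "TAHGZRWN" -> "HGZRWN"
  "ezw" -> "xsp" -> "XSP" -> "XSP" -> "P"
  "fuh" -> "yna" -> "YNA" -> "YNA" -> "A"
  "itb" -> "bmu" -> "BMU" -> "BMU" -> "U"
  "kbwqgj" -> "dupjzc" -> "DUPJZC" -> "DUPJZC" -> "PJZC"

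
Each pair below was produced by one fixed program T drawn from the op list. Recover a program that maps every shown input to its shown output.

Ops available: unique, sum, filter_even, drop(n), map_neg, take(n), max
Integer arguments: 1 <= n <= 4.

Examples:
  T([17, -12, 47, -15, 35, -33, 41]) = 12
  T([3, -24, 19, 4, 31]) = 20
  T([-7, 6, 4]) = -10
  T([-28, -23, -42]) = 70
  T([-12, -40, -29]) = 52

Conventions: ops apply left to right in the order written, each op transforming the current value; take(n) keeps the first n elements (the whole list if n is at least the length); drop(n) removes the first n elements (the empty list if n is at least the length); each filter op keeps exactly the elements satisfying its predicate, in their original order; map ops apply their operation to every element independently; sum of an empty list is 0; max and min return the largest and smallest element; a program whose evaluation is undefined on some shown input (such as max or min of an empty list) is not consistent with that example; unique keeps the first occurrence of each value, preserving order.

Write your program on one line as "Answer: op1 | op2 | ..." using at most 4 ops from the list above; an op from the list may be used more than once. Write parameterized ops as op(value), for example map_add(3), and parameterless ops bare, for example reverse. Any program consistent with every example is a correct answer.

take(4) | filter_even | map_neg | sum

Check, running the answer program on each example:
  [17, -12, 47, -15, 35, -33, 41] -> [17, -12, 47, -15] -> [-12] -> [12] -> 12
  [3, -24, 19, 4, 31] -> [3, -24, 19, 4] -> [-24, 4] -> [24, -4] -> 20
  [-7, 6, 4] -> [-7, 6, 4] -> [6, 4] -> [-6, -4] -> -10
  [-28, -23, -42] -> [-28, -23, -42] -> [-28, -42] -> [28, 42] -> 70
  [-12, -40, -29] -> [-12, -40, -29] -> [-12, -40] -> [12, 40] -> 52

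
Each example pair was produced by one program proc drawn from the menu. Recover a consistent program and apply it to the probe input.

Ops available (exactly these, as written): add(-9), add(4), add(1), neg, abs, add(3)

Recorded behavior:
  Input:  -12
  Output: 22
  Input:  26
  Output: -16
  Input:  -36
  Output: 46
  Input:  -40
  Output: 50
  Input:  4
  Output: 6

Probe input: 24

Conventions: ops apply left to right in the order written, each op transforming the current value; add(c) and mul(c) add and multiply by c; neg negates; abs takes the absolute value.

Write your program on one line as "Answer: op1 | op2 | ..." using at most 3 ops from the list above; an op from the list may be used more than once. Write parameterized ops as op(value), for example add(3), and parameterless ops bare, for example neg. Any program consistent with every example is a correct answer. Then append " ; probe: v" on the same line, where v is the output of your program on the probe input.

add(-9) | neg | add(1) ; probe: -14

Check, running the answer program on each example:
  -12 -> -21 -> 21 -> 22
  26 -> 17 -> -17 -> -16
  -36 -> -45 -> 45 -> 46
  -40 -> -49 -> 49 -> 50
  4 -> -5 -> 5 -> 6
  probe: 24 -> 15 -> -15 -> -14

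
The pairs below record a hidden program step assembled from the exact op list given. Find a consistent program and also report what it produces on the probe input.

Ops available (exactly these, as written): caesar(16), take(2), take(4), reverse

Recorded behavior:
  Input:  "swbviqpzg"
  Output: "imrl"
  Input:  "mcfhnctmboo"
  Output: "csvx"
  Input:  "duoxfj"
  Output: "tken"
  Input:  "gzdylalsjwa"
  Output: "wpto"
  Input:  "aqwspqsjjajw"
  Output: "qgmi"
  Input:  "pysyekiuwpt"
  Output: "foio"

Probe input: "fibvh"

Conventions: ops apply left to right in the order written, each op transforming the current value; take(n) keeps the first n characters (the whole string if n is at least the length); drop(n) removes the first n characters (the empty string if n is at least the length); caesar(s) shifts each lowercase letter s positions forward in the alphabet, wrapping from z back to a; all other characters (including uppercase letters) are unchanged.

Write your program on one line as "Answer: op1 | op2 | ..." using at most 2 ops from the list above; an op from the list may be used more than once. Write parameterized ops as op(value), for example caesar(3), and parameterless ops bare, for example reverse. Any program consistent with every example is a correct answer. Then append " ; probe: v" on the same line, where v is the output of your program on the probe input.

take(4) | caesar(16) ; probe: "vyrl"

Check, running the answer program on each example:
  "swbviqpzg" -> "swbv" -> "imrl"
  "mcfhnctmboo" -> "mcfh" -> "csvx"
  "duoxfj" -> "duox" -> "tken"
  "gzdylalsjwa" -> "gzdy" -> "wpto"
  "aqwspqsjjajw" -> "aqws" -> "qgmi"
  "pysyekiuwpt" -> "pysy" -> "foio"
  probe: "fibvh" -> "fibv" -> "vyrl"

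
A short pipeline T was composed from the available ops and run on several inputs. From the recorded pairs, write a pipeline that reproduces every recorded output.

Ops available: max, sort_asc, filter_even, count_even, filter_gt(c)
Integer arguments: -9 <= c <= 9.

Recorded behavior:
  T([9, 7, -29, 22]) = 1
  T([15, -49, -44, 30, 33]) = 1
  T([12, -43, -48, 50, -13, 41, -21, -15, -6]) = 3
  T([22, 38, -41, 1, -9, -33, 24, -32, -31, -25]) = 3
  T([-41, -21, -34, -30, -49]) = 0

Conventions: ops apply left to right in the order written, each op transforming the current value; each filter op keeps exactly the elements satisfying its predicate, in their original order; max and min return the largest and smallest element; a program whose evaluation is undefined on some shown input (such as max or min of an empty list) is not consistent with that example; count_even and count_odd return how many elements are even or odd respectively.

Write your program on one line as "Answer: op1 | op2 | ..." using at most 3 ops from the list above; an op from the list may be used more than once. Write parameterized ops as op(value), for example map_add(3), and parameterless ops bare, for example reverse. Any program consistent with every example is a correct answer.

filter_gt(-8) | sort_asc | count_even

Check, running the answer program on each example:
  [9, 7, -29, 22] -> [9, 7, 22] -> [7, 9, 22] -> 1
  [15, -49, -44, 30, 33] -> [15, 30, 33] -> [15, 30, 33] -> 1
  [12, -43, -48, 50, -13, 41, -21, -15, -6] -> [12, 50, 41, -6] -> [-6, 12, 41, 50] -> 3
  [22, 38, -41, 1, -9, -33, 24, -32, -31, -25] -> [22, 38, 1, 24] -> [1, 22, 24, 38] -> 3
  [-41, -21, -34, -30, -49] -> [] -> [] -> 0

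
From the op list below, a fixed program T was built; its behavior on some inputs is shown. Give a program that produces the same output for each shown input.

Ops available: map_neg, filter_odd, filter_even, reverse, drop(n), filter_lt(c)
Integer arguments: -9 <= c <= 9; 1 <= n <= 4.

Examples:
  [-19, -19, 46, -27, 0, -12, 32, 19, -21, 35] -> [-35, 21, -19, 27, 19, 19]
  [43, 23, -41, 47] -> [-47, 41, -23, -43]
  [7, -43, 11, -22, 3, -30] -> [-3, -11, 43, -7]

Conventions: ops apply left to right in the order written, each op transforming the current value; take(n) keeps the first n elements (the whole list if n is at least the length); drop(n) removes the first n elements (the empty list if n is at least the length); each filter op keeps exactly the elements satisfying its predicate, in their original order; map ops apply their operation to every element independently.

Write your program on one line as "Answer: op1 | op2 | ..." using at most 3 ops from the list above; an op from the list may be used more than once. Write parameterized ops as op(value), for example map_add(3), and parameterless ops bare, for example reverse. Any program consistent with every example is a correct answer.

filter_odd | reverse | map_neg

Check, running the answer program on each example:
  [-19, -19, 46, -27, 0, -12, 32, 19, -21, 35] -> [-19, -19, -27, 19, -21, 35] -> [35, -21, 19, -27, -19, -19] -> [-35, 21, -19, 27, 19, 19]
  [43, 23, -41, 47] -> [43, 23, -41, 47] -> [47, -41, 23, 43] -> [-47, 41, -23, -43]
  [7, -43, 11, -22, 3, -30] -> [7, -43, 11, 3] -> [3, 11, -43, 7] -> [-3, -11, 43, -7]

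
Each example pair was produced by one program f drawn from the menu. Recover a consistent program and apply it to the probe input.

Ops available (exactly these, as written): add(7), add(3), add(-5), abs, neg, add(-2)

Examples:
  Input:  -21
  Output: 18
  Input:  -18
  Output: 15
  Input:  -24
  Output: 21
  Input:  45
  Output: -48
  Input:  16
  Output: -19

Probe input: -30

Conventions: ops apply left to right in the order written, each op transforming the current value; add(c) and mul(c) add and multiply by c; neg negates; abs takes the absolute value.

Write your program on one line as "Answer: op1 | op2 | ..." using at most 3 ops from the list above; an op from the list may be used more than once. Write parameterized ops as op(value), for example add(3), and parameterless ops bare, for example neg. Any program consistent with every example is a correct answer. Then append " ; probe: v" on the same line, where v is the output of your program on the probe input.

add(-2) | neg | add(-5) ; probe: 27

Check, running the answer program on each example:
  -21 -> -23 -> 23 -> 18
  -18 -> -20 -> 20 -> 15
  -24 -> -26 -> 26 -> 21
  45 -> 43 -> -43 -> -48
  16 -> 14 -> -14 -> -19
  probe: -30 -> -32 -> 32 -> 27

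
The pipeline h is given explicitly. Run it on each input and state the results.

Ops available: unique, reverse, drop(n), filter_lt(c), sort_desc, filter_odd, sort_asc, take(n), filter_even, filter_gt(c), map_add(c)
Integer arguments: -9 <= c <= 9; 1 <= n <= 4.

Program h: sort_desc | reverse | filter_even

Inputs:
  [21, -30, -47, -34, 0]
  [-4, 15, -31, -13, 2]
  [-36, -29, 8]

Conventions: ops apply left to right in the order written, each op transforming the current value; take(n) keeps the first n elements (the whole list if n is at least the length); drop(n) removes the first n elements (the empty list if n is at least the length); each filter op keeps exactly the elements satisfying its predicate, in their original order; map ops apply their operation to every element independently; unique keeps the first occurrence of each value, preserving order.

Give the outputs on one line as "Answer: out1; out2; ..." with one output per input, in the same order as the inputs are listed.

[-34, -30, 0]; [-4, 2]; [-36, 8]

Execution, op by op:
  [21, -30, -47, -34, 0] -> [21, 0, -30, -34, -47] -> [-47, -34, -30, 0, 21] -> [-34, -30, 0]
  [-4, 15, -31, -13, 2] -> [15, 2, -4, -13, -31] -> [-31, -13, -4, 2, 15] -> [-4, 2]
  [-36, -29, 8] -> [8, -29, -36] -> [-36, -29, 8] -> [-36, 8]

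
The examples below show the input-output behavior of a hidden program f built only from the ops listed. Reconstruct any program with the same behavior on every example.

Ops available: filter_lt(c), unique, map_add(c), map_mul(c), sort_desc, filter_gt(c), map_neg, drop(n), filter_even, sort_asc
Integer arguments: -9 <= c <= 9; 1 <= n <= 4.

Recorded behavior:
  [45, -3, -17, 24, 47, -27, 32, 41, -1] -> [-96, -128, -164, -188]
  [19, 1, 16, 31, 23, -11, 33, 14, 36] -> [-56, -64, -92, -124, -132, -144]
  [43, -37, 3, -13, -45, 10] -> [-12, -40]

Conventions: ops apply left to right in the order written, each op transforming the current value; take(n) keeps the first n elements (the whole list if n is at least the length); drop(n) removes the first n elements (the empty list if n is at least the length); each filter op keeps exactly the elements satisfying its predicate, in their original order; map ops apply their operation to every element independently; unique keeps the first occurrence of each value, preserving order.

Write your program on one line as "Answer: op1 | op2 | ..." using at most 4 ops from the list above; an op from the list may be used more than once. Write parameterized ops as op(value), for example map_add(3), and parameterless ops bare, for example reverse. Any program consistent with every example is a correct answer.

drop(2) | map_mul(-4) | sort_desc | filter_lt(-8)

Check, running the answer program on each example:
  [45, -3, -17, 24, 47, -27, 32, 41, -1] -> [-17, 24, 47, -27, 32, 41, -1] -> [68, -96, -188, 108, -128, -164, 4] -> [108, 68, 4, -96, -128, -164, -188] -> [-96, -128, -164, -188]
  [19, 1, 16, 31, 23, -11, 33, 14, 36] -> [16, 31, 23, -11, 33, 14, 36] -> [-64, -124, -92, 44, -132, -56, -144] -> [44, -56, -64, -92, -124, -132, -144] -> [-56, -64, -92, -124, -132, -144]
  [43, -37, 3, -13, -45, 10] -> [3, -13, -45, 10] -> [-12, 52, 180, -40] -> [180, 52, -12, -40] -> [-12, -40]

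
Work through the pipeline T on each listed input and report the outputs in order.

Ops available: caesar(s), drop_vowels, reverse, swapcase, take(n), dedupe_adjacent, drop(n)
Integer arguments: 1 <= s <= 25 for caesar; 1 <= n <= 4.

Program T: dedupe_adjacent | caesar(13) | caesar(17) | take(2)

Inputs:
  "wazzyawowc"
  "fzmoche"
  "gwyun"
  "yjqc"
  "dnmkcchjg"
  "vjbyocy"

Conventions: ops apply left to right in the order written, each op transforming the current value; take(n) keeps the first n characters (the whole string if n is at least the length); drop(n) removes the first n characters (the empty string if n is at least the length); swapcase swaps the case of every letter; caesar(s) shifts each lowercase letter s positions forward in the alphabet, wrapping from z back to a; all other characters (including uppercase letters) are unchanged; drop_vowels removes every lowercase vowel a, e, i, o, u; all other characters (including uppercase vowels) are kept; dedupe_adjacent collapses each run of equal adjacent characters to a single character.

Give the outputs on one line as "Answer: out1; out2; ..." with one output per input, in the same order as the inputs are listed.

Execution, op by op:
  "wazzyawowc" -> "wazyawowc" -> "jnmlnjbjp" -> "aedceasag" -> "ae"
  "fzmoche" -> "fzmoche" -> "smzbpur" -> "jdqsgli" -> "jd"
  "gwyun" -> "gwyun" -> "tjlha" -> "kacyr" -> "ka"
  "yjqc" -> "yjqc" -> "lwdp" -> "cnug" -> "cn"
  "dnmkcchjg" -> "dnmkchjg" -> "qazxpuwt" -> "hrqoglnk" -> "hr"
  "vjbyocy" -> "vjbyocy" -> "iwolbpl" -> "znfcsgc" -> "zn"

"ae"; "jd"; "ka"; "cn"; "hr"; "zn"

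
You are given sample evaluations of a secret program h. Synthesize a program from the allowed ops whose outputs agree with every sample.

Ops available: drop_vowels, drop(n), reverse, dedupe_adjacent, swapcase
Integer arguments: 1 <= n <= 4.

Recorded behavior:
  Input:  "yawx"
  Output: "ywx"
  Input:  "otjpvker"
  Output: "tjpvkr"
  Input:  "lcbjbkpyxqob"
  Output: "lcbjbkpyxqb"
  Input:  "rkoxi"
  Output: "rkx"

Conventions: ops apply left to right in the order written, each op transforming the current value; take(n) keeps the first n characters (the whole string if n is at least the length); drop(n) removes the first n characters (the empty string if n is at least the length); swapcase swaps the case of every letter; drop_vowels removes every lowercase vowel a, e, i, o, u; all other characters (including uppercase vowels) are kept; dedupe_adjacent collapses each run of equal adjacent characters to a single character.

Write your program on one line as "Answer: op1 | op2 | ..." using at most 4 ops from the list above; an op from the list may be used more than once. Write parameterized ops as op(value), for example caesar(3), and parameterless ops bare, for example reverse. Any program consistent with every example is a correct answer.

reverse | drop_vowels | reverse

Check, running the answer program on each example:
  "yawx" -> "xway" -> "xwy" -> "ywx"
  "otjpvker" -> "rekvpjto" -> "rkvpjt" -> "tjpvkr"
  "lcbjbkpyxqob" -> "boqxypkbjbcl" -> "bqxypkbjbcl" -> "lcbjbkpyxqb"
  "rkoxi" -> "ixokr" -> "xkr" -> "rkx"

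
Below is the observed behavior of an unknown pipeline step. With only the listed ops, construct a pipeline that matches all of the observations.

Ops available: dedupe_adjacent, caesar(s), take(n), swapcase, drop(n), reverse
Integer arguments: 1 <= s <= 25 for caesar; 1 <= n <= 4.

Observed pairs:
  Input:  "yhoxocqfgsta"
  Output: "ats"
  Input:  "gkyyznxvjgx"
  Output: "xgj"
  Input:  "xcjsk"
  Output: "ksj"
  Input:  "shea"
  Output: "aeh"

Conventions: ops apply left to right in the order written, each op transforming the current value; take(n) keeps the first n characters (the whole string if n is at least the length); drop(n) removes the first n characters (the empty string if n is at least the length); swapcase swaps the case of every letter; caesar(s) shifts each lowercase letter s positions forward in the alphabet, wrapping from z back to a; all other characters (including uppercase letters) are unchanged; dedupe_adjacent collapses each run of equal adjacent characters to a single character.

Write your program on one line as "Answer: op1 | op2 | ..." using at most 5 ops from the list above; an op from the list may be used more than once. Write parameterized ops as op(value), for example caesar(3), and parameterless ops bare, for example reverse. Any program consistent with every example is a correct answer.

dedupe_adjacent | swapcase | reverse | take(3) | swapcase

Check, running the answer program on each example:
  "yhoxocqfgsta" -> "yhoxocqfgsta" -> "YHOXOCQFGSTA" -> "ATSGFQCOXOHY" -> "ATS" -> "ats"
  "gkyyznxvjgx" -> "gkyznxvjgx" -> "GKYZNXVJGX" -> "XGJVXNZYKG" -> "XGJ" -> "xgj"
  "xcjsk" -> "xcjsk" -> "XCJSK" -> "KSJCX" -> "KSJ" -> "ksj"
  "shea" -> "shea" -> "SHEA" -> "AEHS" -> "AEH" -> "aeh"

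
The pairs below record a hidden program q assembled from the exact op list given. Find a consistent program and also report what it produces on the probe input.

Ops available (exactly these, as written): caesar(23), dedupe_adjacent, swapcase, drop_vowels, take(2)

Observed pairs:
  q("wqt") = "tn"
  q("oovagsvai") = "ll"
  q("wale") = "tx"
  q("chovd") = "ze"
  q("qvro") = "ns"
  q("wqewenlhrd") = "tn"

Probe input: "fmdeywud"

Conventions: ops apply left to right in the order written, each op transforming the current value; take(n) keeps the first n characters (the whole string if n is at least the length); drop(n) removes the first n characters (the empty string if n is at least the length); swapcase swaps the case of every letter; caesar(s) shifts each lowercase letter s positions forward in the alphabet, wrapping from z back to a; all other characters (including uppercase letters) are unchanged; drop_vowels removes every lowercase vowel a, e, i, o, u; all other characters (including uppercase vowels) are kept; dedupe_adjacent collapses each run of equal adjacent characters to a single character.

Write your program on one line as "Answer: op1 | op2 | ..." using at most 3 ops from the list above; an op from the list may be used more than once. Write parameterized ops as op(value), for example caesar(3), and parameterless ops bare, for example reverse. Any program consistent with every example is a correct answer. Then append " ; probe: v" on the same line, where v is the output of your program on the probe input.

caesar(23) | take(2) ; probe: "cj"

Check, running the answer program on each example:
  "wqt" -> "tnq" -> "tn"
  "oovagsvai" -> "llsxdpsxf" -> "ll"
  "wale" -> "txib" -> "tx"
  "chovd" -> "zelsa" -> "ze"
  "qvro" -> "nsol" -> "ns"
  "wqewenlhrd" -> "tnbtbkieoa" -> "tn"
  probe: "fmdeywud" -> "cjabvtra" -> "cj"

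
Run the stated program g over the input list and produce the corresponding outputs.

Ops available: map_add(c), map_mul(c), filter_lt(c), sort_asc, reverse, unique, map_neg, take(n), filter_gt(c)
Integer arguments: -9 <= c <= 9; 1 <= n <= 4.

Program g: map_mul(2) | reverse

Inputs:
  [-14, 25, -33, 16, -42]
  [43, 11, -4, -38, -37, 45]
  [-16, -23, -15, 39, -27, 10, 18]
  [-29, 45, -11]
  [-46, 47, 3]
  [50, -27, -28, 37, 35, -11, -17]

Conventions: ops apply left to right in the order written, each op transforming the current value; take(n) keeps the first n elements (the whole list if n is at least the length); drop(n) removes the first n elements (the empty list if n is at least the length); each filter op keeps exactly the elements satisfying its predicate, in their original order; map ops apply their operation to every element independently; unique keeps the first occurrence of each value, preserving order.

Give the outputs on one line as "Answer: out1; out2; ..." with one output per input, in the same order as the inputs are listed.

[-84, 32, -66, 50, -28]; [90, -74, -76, -8, 22, 86]; [36, 20, -54, 78, -30, -46, -32]; [-22, 90, -58]; [6, 94, -92]; [-34, -22, 70, 74, -56, -54, 100]

Execution, op by op:
  [-14, 25, -33, 16, -42] -> [-28, 50, -66, 32, -84] -> [-84, 32, -66, 50, -28]
  [43, 11, -4, -38, -37, 45] -> [86, 22, -8, -76, -74, 90] -> [90, -74, -76, -8, 22, 86]
  [-16, -23, -15, 39, -27, 10, 18] -> [-32, -46, -30, 78, -54, 20, 36] -> [36, 20, -54, 78, -30, -46, -32]
  [-29, 45, -11] -> [-58, 90, -22] -> [-22, 90, -58]
  [-46, 47, 3] -> [-92, 94, 6] -> [6, 94, -92]
  [50, -27, -28, 37, 35, -11, -17] -> [100, -54, -56, 74, 70, -22, -34] -> [-34, -22, 70, 74, -56, -54, 100]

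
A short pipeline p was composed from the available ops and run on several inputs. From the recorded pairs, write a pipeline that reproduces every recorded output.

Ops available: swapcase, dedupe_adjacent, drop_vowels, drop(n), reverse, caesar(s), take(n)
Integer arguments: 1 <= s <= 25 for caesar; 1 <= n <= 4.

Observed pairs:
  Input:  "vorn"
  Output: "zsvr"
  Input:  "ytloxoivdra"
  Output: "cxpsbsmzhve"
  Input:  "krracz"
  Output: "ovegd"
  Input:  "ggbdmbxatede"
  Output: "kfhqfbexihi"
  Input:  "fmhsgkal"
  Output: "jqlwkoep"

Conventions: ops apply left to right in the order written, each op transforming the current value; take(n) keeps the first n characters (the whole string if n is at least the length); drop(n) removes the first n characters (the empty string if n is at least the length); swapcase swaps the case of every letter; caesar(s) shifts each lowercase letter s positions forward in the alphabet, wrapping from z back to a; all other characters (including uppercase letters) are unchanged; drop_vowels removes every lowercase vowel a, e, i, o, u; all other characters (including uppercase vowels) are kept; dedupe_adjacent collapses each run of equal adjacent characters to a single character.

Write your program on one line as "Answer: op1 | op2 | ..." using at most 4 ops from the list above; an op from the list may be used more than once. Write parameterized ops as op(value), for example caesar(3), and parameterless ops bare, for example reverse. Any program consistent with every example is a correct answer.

dedupe_adjacent | caesar(11) | caesar(17) | caesar(2)

Check, running the answer program on each example:
  "vorn" -> "vorn" -> "gzcy" -> "xqtp" -> "zsvr"
  "ytloxoivdra" -> "ytloxoivdra" -> "jewziztgocl" -> "avnqzqkxftc" -> "cxpsbsmzhve"
  "krracz" -> "kracz" -> "vclnk" -> "mtceb" -> "ovegd"
  "ggbdmbxatede" -> "gbdmbxatede" -> "rmoxmilepop" -> "idfodzcvgfg" -> "kfhqfbexihi"
  "fmhsgkal" -> "fmhsgkal" -> "qxsdrvlw" -> "hojuimcn" -> "jqlwkoep"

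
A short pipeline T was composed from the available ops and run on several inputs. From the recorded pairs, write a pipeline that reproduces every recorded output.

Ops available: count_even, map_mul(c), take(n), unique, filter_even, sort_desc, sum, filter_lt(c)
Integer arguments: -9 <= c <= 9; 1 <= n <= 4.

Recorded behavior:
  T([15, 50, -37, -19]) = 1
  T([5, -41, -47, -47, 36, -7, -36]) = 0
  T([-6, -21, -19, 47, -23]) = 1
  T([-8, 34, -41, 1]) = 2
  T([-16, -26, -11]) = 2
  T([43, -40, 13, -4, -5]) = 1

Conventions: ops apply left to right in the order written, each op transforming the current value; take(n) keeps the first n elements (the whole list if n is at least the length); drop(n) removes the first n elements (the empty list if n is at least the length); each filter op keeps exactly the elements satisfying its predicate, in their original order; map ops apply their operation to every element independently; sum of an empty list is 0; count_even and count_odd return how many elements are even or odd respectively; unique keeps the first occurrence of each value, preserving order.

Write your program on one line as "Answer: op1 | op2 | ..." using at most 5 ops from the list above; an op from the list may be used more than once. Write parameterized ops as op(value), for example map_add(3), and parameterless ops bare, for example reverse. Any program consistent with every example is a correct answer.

take(4) | map_mul(-7) | take(2) | count_even

Check, running the answer program on each example:
  [15, 50, -37, -19] -> [15, 50, -37, -19] -> [-105, -350, 259, 133] -> [-105, -350] -> 1
  [5, -41, -47, -47, 36, -7, -36] -> [5, -41, -47, -47] -> [-35, 287, 329, 329] -> [-35, 287] -> 0
  [-6, -21, -19, 47, -23] -> [-6, -21, -19, 47] -> [42, 147, 133, -329] -> [42, 147] -> 1
  [-8, 34, -41, 1] -> [-8, 34, -41, 1] -> [56, -238, 287, -7] -> [56, -238] -> 2
  [-16, -26, -11] -> [-16, -26, -11] -> [112, 182, 77] -> [112, 182] -> 2
  [43, -40, 13, -4, -5] -> [43, -40, 13, -4] -> [-301, 280, -91, 28] -> [-301, 280] -> 1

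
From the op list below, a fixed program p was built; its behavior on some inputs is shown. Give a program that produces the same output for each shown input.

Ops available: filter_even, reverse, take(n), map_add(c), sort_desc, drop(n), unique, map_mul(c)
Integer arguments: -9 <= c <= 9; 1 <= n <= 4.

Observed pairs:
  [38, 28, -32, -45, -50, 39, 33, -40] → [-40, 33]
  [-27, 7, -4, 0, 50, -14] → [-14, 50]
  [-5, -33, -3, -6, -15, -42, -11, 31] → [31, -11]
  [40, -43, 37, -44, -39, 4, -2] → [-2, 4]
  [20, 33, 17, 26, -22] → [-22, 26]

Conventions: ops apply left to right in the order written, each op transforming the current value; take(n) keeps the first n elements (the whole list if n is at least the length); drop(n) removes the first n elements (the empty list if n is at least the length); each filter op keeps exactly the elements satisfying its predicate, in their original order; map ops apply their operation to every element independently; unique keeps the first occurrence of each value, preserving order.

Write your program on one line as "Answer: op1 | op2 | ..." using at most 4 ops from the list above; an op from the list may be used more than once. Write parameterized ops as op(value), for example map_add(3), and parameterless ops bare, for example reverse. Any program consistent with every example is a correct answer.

reverse | take(3) | take(2)

Check, running the answer program on each example:
  [38, 28, -32, -45, -50, 39, 33, -40] -> [-40, 33, 39, -50, -45, -32, 28, 38] -> [-40, 33, 39] -> [-40, 33]
  [-27, 7, -4, 0, 50, -14] -> [-14, 50, 0, -4, 7, -27] -> [-14, 50, 0] -> [-14, 50]
  [-5, -33, -3, -6, -15, -42, -11, 31] -> [31, -11, -42, -15, -6, -3, -33, -5] -> [31, -11, -42] -> [31, -11]
  [40, -43, 37, -44, -39, 4, -2] -> [-2, 4, -39, -44, 37, -43, 40] -> [-2, 4, -39] -> [-2, 4]
  [20, 33, 17, 26, -22] -> [-22, 26, 17, 33, 20] -> [-22, 26, 17] -> [-22, 26]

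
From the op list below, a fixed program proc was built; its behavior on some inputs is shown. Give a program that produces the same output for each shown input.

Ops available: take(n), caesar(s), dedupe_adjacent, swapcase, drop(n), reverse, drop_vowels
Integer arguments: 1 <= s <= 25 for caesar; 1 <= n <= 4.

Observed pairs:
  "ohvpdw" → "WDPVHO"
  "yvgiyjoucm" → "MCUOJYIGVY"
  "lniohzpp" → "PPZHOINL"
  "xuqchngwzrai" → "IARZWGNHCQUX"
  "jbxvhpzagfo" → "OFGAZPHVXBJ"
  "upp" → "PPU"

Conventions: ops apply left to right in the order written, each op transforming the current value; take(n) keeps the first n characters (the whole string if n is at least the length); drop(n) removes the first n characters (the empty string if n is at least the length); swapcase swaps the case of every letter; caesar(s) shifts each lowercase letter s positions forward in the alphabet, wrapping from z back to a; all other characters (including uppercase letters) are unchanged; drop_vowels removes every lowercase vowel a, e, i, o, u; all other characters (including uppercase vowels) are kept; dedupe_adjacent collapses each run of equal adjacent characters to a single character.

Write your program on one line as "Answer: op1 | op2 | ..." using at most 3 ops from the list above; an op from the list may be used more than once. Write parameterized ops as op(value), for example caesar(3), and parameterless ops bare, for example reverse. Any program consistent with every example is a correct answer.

swapcase | reverse

Check, running the answer program on each example:
  "ohvpdw" -> "OHVPDW" -> "WDPVHO"
  "yvgiyjoucm" -> "YVGIYJOUCM" -> "MCUOJYIGVY"
  "lniohzpp" -> "LNIOHZPP" -> "PPZHOINL"
  "xuqchngwzrai" -> "XUQCHNGWZRAI" -> "IARZWGNHCQUX"
  "jbxvhpzagfo" -> "JBXVHPZAGFO" -> "OFGAZPHVXBJ"
  "upp" -> "UPP" -> "PPU"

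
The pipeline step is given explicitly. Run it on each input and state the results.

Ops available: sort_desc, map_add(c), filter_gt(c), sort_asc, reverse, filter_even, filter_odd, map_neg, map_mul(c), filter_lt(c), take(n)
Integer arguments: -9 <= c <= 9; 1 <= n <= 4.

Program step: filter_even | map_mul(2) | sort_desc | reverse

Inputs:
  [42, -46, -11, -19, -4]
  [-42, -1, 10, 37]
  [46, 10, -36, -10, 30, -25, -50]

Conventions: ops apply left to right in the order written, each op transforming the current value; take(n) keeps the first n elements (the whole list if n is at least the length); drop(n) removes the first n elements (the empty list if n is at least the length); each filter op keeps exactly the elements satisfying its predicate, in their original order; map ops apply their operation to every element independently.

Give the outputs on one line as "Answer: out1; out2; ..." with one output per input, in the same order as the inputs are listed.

Execution, op by op:
  [42, -46, -11, -19, -4] -> [42, -46, -4] -> [84, -92, -8] -> [84, -8, -92] -> [-92, -8, 84]
  [-42, -1, 10, 37] -> [-42, 10] -> [-84, 20] -> [20, -84] -> [-84, 20]
  [46, 10, -36, -10, 30, -25, -50] -> [46, 10, -36, -10, 30, -50] -> [92, 20, -72, -20, 60, -100] -> [92, 60, 20, -20, -72, -100] -> [-100, -72, -20, 20, 60, 92]

[-92, -8, 84]; [-84, 20]; [-100, -72, -20, 20, 60, 92]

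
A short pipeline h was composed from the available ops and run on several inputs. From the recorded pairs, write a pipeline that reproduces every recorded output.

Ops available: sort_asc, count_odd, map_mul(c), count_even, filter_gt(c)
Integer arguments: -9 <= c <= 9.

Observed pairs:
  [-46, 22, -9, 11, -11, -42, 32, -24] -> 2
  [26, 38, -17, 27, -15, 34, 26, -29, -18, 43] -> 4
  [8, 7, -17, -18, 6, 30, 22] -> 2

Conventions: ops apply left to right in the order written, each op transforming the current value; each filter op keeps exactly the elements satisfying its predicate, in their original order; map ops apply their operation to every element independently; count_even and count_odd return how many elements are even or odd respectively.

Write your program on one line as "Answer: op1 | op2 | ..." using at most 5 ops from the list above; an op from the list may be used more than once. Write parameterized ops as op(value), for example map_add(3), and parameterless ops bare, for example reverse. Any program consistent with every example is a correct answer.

sort_asc | filter_gt(-5) | filter_gt(9) | count_even

Check, running the answer program on each example:
  [-46, 22, -9, 11, -11, -42, 32, -24] -> [-46, -42, -24, -11, -9, 11, 22, 32] -> [11, 22, 32] -> [11, 22, 32] -> 2
  [26, 38, -17, 27, -15, 34, 26, -29, -18, 43] -> [-29, -18, -17, -15, 26, 26, 27, 34, 38, 43] -> [26, 26, 27, 34, 38, 43] -> [26, 26, 27, 34, 38, 43] -> 4
  [8, 7, -17, -18, 6, 30, 22] -> [-18, -17, 6, 7, 8, 22, 30] -> [6, 7, 8, 22, 30] -> [22, 30] -> 2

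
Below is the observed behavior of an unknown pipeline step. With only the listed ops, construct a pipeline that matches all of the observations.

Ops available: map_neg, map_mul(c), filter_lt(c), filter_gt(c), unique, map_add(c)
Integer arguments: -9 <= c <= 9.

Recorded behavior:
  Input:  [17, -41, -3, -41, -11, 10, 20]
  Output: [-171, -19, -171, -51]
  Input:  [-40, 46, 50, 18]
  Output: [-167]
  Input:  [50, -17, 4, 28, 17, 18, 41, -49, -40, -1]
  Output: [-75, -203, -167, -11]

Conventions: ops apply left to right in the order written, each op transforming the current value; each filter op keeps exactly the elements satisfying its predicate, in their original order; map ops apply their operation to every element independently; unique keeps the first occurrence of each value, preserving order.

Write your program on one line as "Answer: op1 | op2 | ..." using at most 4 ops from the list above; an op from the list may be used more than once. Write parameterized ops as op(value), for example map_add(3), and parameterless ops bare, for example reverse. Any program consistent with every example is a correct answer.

map_mul(-4) | filter_gt(-4) | map_neg | map_add(-7)

Check, running the answer program on each example:
  [17, -41, -3, -41, -11, 10, 20] -> [-68, 164, 12, 164, 44, -40, -80] -> [164, 12, 164, 44] -> [-164, -12, -164, -44] -> [-171, -19, -171, -51]
  [-40, 46, 50, 18] -> [160, -184, -200, -72] -> [160] -> [-160] -> [-167]
  [50, -17, 4, 28, 17, 18, 41, -49, -40, -1] -> [-200, 68, -16, -112, -68, -72, -164, 196, 160, 4] -> [68, 196, 160, 4] -> [-68, -196, -160, -4] -> [-75, -203, -167, -11]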